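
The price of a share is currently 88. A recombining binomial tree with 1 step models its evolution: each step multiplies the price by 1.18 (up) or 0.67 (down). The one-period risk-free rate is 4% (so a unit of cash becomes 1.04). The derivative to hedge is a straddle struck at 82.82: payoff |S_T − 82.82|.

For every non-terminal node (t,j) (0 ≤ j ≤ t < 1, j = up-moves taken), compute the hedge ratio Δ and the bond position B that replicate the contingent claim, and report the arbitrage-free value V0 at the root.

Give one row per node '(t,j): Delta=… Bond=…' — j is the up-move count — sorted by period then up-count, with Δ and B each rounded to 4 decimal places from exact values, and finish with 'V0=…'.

(0,0): Delta=-0.0633 Bond=26.5298
V0=20.9612

The replicating-portfolio and risk-neutral prices coincide; use p* = (1.04−0.67)/(1.18−0.67) = 0.7255 for the latter.
At expiry t=1: V(1,0)=23.8600, V(1,1)=21.0200
(0,0): S=88.0000. Δ = (V_up−V_dn)/(S_up−S_dn) = (21.0200−23.8600)/(103.8400−58.9600) = -0.0633. V = [p*·21.0200 + (1−p*)·23.8600]/1.04 = 20.9612. B = V − Δ·S = 26.5298.
Check: Δ(0,0)·S0 + B(0,0) = 20.9612 = V0.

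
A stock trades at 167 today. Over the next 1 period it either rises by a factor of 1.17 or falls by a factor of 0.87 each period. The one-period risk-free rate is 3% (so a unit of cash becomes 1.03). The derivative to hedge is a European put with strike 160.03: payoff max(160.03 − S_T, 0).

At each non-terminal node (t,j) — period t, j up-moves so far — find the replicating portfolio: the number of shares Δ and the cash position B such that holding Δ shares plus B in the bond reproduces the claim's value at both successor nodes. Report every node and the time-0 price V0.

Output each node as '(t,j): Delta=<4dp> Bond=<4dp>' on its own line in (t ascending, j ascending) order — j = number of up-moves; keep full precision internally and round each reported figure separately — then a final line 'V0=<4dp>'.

(0,0): Delta=-0.2942 Bond=55.8117
V0=6.6783

Risk-neutral probability p* = (R−d)/(u−d) = (1.03−0.87)/(1.17−0.87) = 0.5333.
Terminal values V(1,·): V(1,0)=14.7400, V(1,1)=0.0000
  t=0,j=0: stock 167.0000 → up 195.3900 (V=0.0000), down 145.2900 (V=14.7400). Price 6.6783; hedge Δ=-0.2942, bond B=55.8117.
The time-0 hedge costs 6.6783, which is the no-arbitrage price.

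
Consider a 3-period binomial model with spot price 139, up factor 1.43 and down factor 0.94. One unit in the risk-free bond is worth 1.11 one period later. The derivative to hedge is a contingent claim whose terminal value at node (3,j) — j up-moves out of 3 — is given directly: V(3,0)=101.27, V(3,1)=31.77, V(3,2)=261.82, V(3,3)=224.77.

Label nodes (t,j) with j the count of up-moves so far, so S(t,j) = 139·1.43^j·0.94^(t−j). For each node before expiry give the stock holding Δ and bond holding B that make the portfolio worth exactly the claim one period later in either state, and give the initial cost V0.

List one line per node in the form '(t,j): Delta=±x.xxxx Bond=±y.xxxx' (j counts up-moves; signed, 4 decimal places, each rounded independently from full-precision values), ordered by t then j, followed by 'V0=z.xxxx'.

(0,0): Delta=0.8359 Bond=-33.2423
(1,0): Delta=0.4844 Bond=9.0228
(1,1): Delta=1.2708 Bond=-123.3399
(2,0): Delta=-1.1548 Bond=211.3482
(2,1): Delta=2.5127 Bond=-368.9643
(2,2): Delta=-0.2660 Bond=299.9059
V0=82.9445

The replicating-portfolio and risk-neutral prices coincide; use p* = (1.11−0.94)/(1.43−0.94) = 0.3469 for the latter.
Payoff layer (t=3): V(3,0)=101.2700, V(3,1)=31.7700, V(3,2)=261.8200, V(3,3)=224.7700
Node (2,0) S=122.8204: V=(p*·31.7700+(1−p*)·101.2700)/1.11=69.5115; Δ=(31.7700−101.2700)/(175.6332−115.4512)=-1.1548; B=V−Δ·S=211.3482
Node (2,1) S=186.8438: V=(p*·261.8200+(1−p*)·31.7700)/1.11=100.5255; Δ=(261.8200−31.7700)/(267.1866−175.6332)=2.5127; B=V−Δ·S=-368.9643
Node (2,2) S=284.2411: V=(p*·224.7700+(1−p*)·261.8200)/1.11=224.2936; Δ=(224.7700−261.8200)/(406.4648−267.1866)=-0.2660; B=V−Δ·S=299.9059
Node (1,0) S=130.6600: V=(p*·100.5255+(1−p*)·69.5115)/1.11=72.3166; Δ=(100.5255−69.5115)/(186.8438−122.8204)=0.4844; B=V−Δ·S=9.0228
Node (1,1) S=198.7700: V=(p*·224.2936+(1−p*)·100.5255)/1.11=129.2481; Δ=(224.2936−100.5255)/(284.2411−186.8438)=1.2708; B=V−Δ·S=-123.3399
Node (0,0) S=139.0000: V=(p*·129.2481+(1−p*)·72.3166)/1.11=82.9445; Δ=(129.2481−72.3166)/(198.7700−130.6600)=0.8359; B=V−Δ·S=-33.2423
The time-0 hedge costs 82.9445, which is the no-arbitrage price.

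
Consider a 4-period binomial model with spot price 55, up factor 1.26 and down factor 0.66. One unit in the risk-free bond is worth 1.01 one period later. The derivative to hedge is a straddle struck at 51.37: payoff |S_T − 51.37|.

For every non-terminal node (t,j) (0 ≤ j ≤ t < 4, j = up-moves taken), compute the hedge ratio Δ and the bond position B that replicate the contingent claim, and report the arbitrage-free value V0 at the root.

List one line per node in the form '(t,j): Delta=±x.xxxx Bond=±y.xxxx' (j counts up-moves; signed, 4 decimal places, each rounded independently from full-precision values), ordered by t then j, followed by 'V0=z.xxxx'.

Under the risk-neutral measure, an up-move has probability p* = (R−d)/(u−d) = 0.5833 and values discount at R = 1.01.
At expiry t=4: V(4,0)=40.9339, V(4,1)=31.4465, V(4,2)=13.3343, V(4,3)=21.2436, V(4,4)=87.2561
(3,0): S=15.8123. Δ = (V_up−V_dn)/(S_up−S_dn) = (31.4465−40.9339)/(19.9235−10.4361) = -1.0000. V = [p*·31.4465 + (1−p*)·40.9339]/1.01 = 35.0491. B = V − Δ·S = 50.8614.
(3,1): S=30.1871. Δ = (V_up−V_dn)/(S_up−S_dn) = (13.3343−31.4465)/(38.0357−19.9235) = -1.0000. V = [p*·13.3343 + (1−p*)·31.4465]/1.01 = 20.6743. B = V − Δ·S = 50.8614.
(3,2): S=57.6299. Δ = (V_up−V_dn)/(S_up−S_dn) = (21.2436−13.3343)/(72.6136−38.0357) = 0.2287. V = [p*·21.2436 + (1−p*)·13.3343]/1.01 = 17.7704. B = V − Δ·S = 4.5881.
(3,3): S=110.0207. Δ = (V_up−V_dn)/(S_up−S_dn) = (87.2561−21.2436)/(138.6261−72.6136) = 1.0000. V = [p*·87.2561 + (1−p*)·21.2436]/1.01 = 59.1593. B = V − Δ·S = -50.8614.
(2,0): S=23.9580. Δ = (V_up−V_dn)/(S_up−S_dn) = (20.6743−35.0491)/(30.1871−15.8123) = -1.0000. V = [p*·20.6743 + (1−p*)·35.0491]/1.01 = 26.3998. B = V − Δ·S = 50.3578.
(2,1): S=45.7380. Δ = (V_up−V_dn)/(S_up−S_dn) = (17.7704−20.6743)/(57.6299−30.1871) = -0.1058. V = [p*·17.7704 + (1−p*)·20.6743]/1.01 = 18.7924. B = V − Δ·S = 23.6323.
(2,2): S=87.3180. Δ = (V_up−V_dn)/(S_up−S_dn) = (59.1593−17.7704)/(110.0207−57.6299) = 0.7900. V = [p*·59.1593 + (1−p*)·17.7704]/1.01 = 41.4989. B = V − Δ·S = -27.4826.
(1,0): S=36.3000. Δ = (V_up−V_dn)/(S_up−S_dn) = (18.7924−26.3998)/(45.7380−23.9580) = -0.3493. V = [p*·18.7924 + (1−p*)·26.3998]/1.01 = 21.7447. B = V − Δ·S = 34.4237.
(1,1): S=69.3000. Δ = (V_up−V_dn)/(S_up−S_dn) = (41.4989−18.7924)/(87.3180−45.7380) = 0.5461. V = [p*·41.4989 + (1−p*)·18.7924]/1.01 = 31.7207. B = V − Δ·S = -6.1235.
(0,0): S=55.0000. Δ = (V_up−V_dn)/(S_up−S_dn) = (31.7207−21.7447)/(69.3000−36.3000) = 0.3023. V = [p*·31.7207 + (1−p*)·21.7447]/1.01 = 27.2911. B = V − Δ·S = 10.6645.
Check: Δ(0,0)·S0 + B(0,0) = 27.2911 = V0.

(0,0): Delta=0.3023 Bond=10.6645
(1,0): Delta=-0.3493 Bond=34.4237
(1,1): Delta=0.5461 Bond=-6.1235
(2,0): Delta=-1.0000 Bond=50.3578
(2,1): Delta=-0.1058 Bond=23.6323
(2,2): Delta=0.7900 Bond=-27.4826
(3,0): Delta=-1.0000 Bond=50.8614
(3,1): Delta=-1.0000 Bond=50.8614
(3,2): Delta=0.2287 Bond=4.5881
(3,3): Delta=1.0000 Bond=-50.8614
V0=27.2911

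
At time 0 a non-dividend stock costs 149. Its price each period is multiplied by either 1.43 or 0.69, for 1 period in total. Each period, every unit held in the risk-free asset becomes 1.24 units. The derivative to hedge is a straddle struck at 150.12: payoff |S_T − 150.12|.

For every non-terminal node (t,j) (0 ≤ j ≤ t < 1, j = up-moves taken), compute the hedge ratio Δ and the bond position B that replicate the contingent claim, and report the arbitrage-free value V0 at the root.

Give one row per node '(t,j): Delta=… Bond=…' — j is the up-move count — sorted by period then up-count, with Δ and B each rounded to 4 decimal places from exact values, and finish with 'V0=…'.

Risk-neutral probability p* = (R−d)/(u−d) = (1.24−0.69)/(1.43−0.69) = 0.7432.
Terminal payoffs: V(1,0)=47.3100, V(1,1)=62.9500
(0,0): S=149.0000. Δ = (V_up−V_dn)/(S_up−S_dn) = (62.9500−47.3100)/(213.0700−102.8100) = 0.1418. V = [p*·62.9500 + (1−p*)·47.3100]/1.24 = 47.5277. B = V − Δ·S = 26.3925.
Each (Δ,B) replicates both successor values, so the strategy is self-financing and V0 is arbitrage-free.

(0,0): Delta=0.1418 Bond=26.3925
V0=47.5277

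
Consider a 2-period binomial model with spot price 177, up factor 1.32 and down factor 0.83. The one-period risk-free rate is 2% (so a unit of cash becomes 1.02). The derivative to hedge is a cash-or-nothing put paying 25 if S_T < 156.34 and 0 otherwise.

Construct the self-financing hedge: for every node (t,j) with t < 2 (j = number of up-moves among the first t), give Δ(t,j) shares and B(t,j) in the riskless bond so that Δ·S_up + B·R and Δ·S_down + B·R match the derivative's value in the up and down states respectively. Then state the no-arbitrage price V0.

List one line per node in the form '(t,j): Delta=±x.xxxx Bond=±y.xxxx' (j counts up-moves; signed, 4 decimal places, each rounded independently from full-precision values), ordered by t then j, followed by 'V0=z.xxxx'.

Since d<R<u, set p* = (R−d)/(u−d) = 0.3878; price each node as the discounted p*-expectation of its children.
Terminal values V(2,·): V(2,0)=25.0000, V(2,1)=0.0000, V(2,2)=0.0000
(1,0): S=146.9100. Δ = (V_up−V_dn)/(S_up−S_dn) = (0.0000−25.0000)/(193.9212−121.9353) = -0.3473. V = [p*·0.0000 + (1−p*)·25.0000]/1.02 = 15.0060. B = V − Δ·S = 66.0264.
(1,1): S=233.6400. Δ = (V_up−V_dn)/(S_up−S_dn) = (0.0000−0.0000)/(308.4048−193.9212) = 0.0000. V = [p*·0.0000 + (1−p*)·0.0000]/1.02 = 0.0000. B = V − Δ·S = 0.0000.
(0,0): S=177.0000. Δ = (V_up−V_dn)/(S_up−S_dn) = (0.0000−15.0060)/(233.6400−146.9100) = -0.1730. V = [p*·0.0000 + (1−p*)·15.0060]/1.02 = 9.0072. B = V − Δ·S = 39.6317.
Each (Δ,B) replicates both successor values, so the strategy is self-financing and V0 is arbitrage-free.

(0,0): Delta=-0.1730 Bond=39.6317
(1,0): Delta=-0.3473 Bond=66.0264
(1,1): Delta=0.0000 Bond=0.0000
V0=9.0072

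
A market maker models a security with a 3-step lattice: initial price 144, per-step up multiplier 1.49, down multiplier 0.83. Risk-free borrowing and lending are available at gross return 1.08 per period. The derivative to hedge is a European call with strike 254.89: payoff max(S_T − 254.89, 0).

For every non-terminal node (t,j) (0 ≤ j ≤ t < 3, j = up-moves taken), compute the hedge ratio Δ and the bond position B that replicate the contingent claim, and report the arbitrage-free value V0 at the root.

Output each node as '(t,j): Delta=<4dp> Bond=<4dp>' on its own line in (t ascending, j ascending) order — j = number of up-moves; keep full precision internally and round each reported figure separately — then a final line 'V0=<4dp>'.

No-arbitrage ⇒ martingale measure with p* = (R−d)/(u−d) = 0.3788.
At expiry t=3: V(3,0)=0.0000, V(3,1)=0.0000, V(3,2)=10.4564, V(3,3)=221.4547
  t=2,j=0: stock 99.2016 → up 147.8104 (V=0.0000), down 82.3373 (V=0.0000). Price 0.0000; hedge Δ=0.0000, bond B=0.0000.
  t=2,j=1: stock 178.0848 → up 265.3464 (V=10.4564), down 147.8104 (V=0.0000). Price 3.6674; hedge Δ=0.0890, bond B=-12.1756.
  t=2,j=2: stock 319.6944 → up 476.3447 (V=221.4547), down 265.3464 (V=10.4564). Price 83.6851; hedge Δ=1.0000, bond B=-236.0093.
  t=1,j=0: stock 119.5200 → up 178.0848 (V=3.6674), down 99.2016 (V=0.0000). Price 1.2862; hedge Δ=0.0465, bond B=-4.2703.
  t=1,j=1: stock 214.5600 → up 319.6944 (V=83.6851), down 178.0848 (V=3.6674). Price 31.4603; hedge Δ=0.5651, bond B=-89.7788.
  t=0,j=0: stock 144.0000 → up 214.5600 (V=31.4603), down 119.5200 (V=1.2862). Price 11.7739; hedge Δ=0.3175, bond B=-33.9444.
Each (Δ,B) replicates both successor values, so the strategy is self-financing and V0 is arbitrage-free.

(0,0): Delta=0.3175 Bond=-33.9444
(1,0): Delta=0.0465 Bond=-4.2703
(1,1): Delta=0.5651 Bond=-89.7788
(2,0): Delta=0.0000 Bond=0.0000
(2,1): Delta=0.0890 Bond=-12.1756
(2,2): Delta=1.0000 Bond=-236.0093
V0=11.7739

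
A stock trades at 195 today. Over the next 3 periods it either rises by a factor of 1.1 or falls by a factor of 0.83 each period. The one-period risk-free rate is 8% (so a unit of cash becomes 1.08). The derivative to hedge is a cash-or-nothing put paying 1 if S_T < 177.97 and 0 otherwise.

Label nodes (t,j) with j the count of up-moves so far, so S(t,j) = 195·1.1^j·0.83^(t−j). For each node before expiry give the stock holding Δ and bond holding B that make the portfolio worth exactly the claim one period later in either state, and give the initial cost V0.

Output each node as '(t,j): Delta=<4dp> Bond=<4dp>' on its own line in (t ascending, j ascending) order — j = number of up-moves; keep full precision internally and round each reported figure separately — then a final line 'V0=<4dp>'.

Since d<R<u, set p* = (R−d)/(u−d) = 0.9259; price each node as the discounted p*-expectation of its children.
Terminal values V(3,·): V(3,0)=1.0000, V(3,1)=1.0000, V(3,2)=0.0000, V(3,3)=0.0000
  t=2,j=0: stock 134.3355 → up 147.7691 (V=1.0000), down 111.4985 (V=1.0000). Price 0.9259; hedge Δ=0.0000, bond B=0.9259.
  t=2,j=1: stock 178.0350 → up 195.8385 (V=0.0000), down 147.7691 (V=1.0000). Price 0.0686; hedge Δ=-0.0208, bond B=3.7723.
  t=2,j=2: stock 235.9500 → up 259.5450 (V=0.0000), down 195.8385 (V=0.0000). Price 0.0000; hedge Δ=0.0000, bond B=0.0000.
  t=1,j=0: stock 161.8500 → up 178.0350 (V=0.0686), down 134.3355 (V=0.9259). Price 0.1223; hedge Δ=-0.0196, bond B=3.2976.
  t=1,j=1: stock 214.5000 → up 235.9500 (V=0.0000), down 178.0350 (V=0.0686). Price 0.0047; hedge Δ=-0.0012, bond B=0.2587.
  t=0,j=0: stock 195.0000 → up 214.5000 (V=0.0047), down 161.8500 (V=0.1223). Price 0.0124; hedge Δ=-0.0022, bond B=0.4480.
The time-0 hedge costs 0.0124, which is the no-arbitrage price.

(0,0): Delta=-0.0022 Bond=0.4480
(1,0): Delta=-0.0196 Bond=3.2976
(1,1): Delta=-0.0012 Bond=0.2587
(2,0): Delta=0.0000 Bond=0.9259
(2,1): Delta=-0.0208 Bond=3.7723
(2,2): Delta=0.0000 Bond=0.0000
V0=0.0124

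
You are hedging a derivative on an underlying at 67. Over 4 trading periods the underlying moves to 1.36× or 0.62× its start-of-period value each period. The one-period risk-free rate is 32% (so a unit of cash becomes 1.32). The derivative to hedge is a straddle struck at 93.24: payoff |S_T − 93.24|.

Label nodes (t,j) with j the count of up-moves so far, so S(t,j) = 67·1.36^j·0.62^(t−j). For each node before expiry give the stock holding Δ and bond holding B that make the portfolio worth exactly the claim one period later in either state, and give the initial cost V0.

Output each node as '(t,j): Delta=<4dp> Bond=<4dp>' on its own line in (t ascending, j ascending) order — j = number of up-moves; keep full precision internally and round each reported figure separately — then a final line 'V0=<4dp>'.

The replicating-portfolio and risk-neutral prices coincide; use p* = (1.32−0.62)/(1.36−0.62) = 0.9459 for the latter.
Terminal values V(4,·): V(4,0)=83.3399, V(4,1)=71.5236, V(4,2)=45.6039, V(4,3)=11.2520, V(4,4)=135.9684
Node (3,0) S=15.9680: V=(p*·71.5236+(1−p*)·83.3399)/1.32=54.6684; Δ=(71.5236−83.3399)/(21.7164−9.9001)=-1.0000; B=V−Δ·S=70.6364
Node (3,1) S=35.0265: V=(p*·45.6039+(1−p*)·71.5236)/1.32=35.6098; Δ=(45.6039−71.5236)/(47.6361−21.7164)=-1.0000; B=V−Δ·S=70.6364
Node (3,2) S=76.8324: V=(p*·11.2520+(1−p*)·45.6039)/1.32=9.9310; Δ=(11.2520−45.6039)/(104.4920−47.6361)=-0.6042; B=V−Δ·S=56.3524
Node (3,3) S=168.5356: V=(p*·135.9684+(1−p*)·11.2520)/1.32=97.8992; Δ=(135.9684−11.2520)/(229.2084−104.4920)=1.0000; B=V−Δ·S=-70.6364
Node (2,0) S=25.7548: V=(p*·35.6098+(1−p*)·54.6684)/1.32=27.7576; Δ=(35.6098−54.6684)/(35.0265−15.9680)=-1.0000; B=V−Δ·S=53.5124
Node (2,1) S=56.4944: V=(p*·9.9310+(1−p*)·35.6098)/1.32=8.5750; Δ=(9.9310−35.6098)/(76.8324−35.0265)=-0.6142; B=V−Δ·S=43.2762
Node (2,2) S=123.9232: V=(p*·97.8992+(1−p*)·9.9310)/1.32=70.5638; Δ=(97.8992−9.9310)/(168.5356−76.8324)=0.9593; B=V−Δ·S=-48.3122
Node (1,0) S=41.5400: V=(p*·8.5750+(1−p*)·27.7576)/1.32=7.2818; Δ=(8.5750−27.7576)/(56.4944−25.7548)=-0.6240; B=V−Δ·S=33.2042
Node (1,1) S=91.1200: V=(p*·70.5638+(1−p*)·8.5750)/1.32=50.9189; Δ=(70.5638−8.5750)/(123.9232−56.4944)=0.9193; B=V−Δ·S=-32.8496
Node (0,0) S=67.0000: V=(p*·50.9189+(1−p*)·7.2818)/1.32=36.7880; Δ=(50.9189−7.2818)/(91.1200−41.5400)=0.8801; B=V−Δ·S=-22.1812
Check: Δ(0,0)·S0 + B(0,0) = 36.7880 = V0.

(0,0): Delta=0.8801 Bond=-22.1812
(1,0): Delta=-0.6240 Bond=33.2042
(1,1): Delta=0.9193 Bond=-32.8496
(2,0): Delta=-1.0000 Bond=53.5124
(2,1): Delta=-0.6142 Bond=43.2762
(2,2): Delta=0.9593 Bond=-48.3122
(3,0): Delta=-1.0000 Bond=70.6364
(3,1): Delta=-1.0000 Bond=70.6364
(3,2): Delta=-0.6042 Bond=56.3524
(3,3): Delta=1.0000 Bond=-70.6364
V0=36.7880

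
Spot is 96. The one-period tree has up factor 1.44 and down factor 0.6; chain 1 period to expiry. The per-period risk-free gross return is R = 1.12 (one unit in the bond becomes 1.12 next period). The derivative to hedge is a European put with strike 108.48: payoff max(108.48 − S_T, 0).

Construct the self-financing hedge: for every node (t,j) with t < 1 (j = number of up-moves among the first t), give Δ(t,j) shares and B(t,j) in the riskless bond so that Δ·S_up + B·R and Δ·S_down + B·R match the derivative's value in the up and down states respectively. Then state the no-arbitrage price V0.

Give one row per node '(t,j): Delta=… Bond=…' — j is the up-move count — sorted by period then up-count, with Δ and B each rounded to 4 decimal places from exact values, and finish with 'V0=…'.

Risk-neutral probability p* = (R−d)/(u−d) = (1.12−0.6)/(1.44−0.6) = 0.6190.
Terminal values V(1,·): V(1,0)=50.8800, V(1,1)=0.0000
(0,0): S=96.0000. Δ = (V_up−V_dn)/(S_up−S_dn) = (0.0000−50.8800)/(138.2400−57.6000) = -0.6310. V = [p*·0.0000 + (1−p*)·50.8800]/1.12 = 17.3061. B = V − Δ·S = 77.8776.
The time-0 hedge costs 17.3061, which is the no-arbitrage price.

(0,0): Delta=-0.6310 Bond=77.8776
V0=17.3061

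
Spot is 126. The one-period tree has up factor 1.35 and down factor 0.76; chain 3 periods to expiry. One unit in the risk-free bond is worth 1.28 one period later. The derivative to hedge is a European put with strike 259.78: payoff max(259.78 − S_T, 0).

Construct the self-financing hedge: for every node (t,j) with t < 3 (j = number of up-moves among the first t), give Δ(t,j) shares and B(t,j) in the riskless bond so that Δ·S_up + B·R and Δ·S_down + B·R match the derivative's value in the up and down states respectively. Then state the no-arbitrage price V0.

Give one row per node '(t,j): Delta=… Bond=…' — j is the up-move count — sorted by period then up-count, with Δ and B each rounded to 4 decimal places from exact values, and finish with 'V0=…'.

(0,0): Delta=-0.6797 Bond=99.9080
(1,0): Delta=-1.0000 Bond=158.5571
(1,1): Delta=-0.6554 Bond=123.7529
(2,0): Delta=-1.0000 Bond=202.9531
(2,1): Delta=-1.0000 Bond=202.9531
(2,2): Delta=-0.6293 Bond=152.4066
V0=14.2697

Since d<R<u, set p* = (R−d)/(u−d) = 0.8814; price each node as the discounted p*-expectation of its children.
Terminal values V(3,·): V(3,0)=204.4690, V(3,1)=161.5302, V(3,2)=85.2574, V(3,3)=0.0000
(2,0): S=72.7776. Δ = (V_up−V_dn)/(S_up−S_dn) = (161.5302−204.4690)/(98.2498−55.3110) = -1.0000. V = [p*·161.5302 + (1−p*)·204.4690]/1.28 = 130.1755. B = V − Δ·S = 202.9531.
(2,1): S=129.2760. Δ = (V_up−V_dn)/(S_up−S_dn) = (85.2574−161.5302)/(174.5226−98.2498) = -1.0000. V = [p*·85.2574 + (1−p*)·161.5302]/1.28 = 73.6771. B = V − Δ·S = 202.9531.
(2,2): S=229.6350. Δ = (V_up−V_dn)/(S_up−S_dn) = (0.0000−85.2574)/(310.0073−174.5226) = -0.6293. V = [p*·0.0000 + (1−p*)·85.2574]/1.28 = 7.9026. B = V − Δ·S = 152.4066.
(1,0): S=95.7600. Δ = (V_up−V_dn)/(S_up−S_dn) = (73.6771−130.1755)/(129.2760−72.7776) = -1.0000. V = [p*·73.6771 + (1−p*)·130.1755]/1.28 = 62.7971. B = V − Δ·S = 158.5571.
(1,1): S=170.1000. Δ = (V_up−V_dn)/(S_up−S_dn) = (7.9026−73.6771)/(229.6350−129.2760) = -0.6554. V = [p*·7.9026 + (1−p*)·73.6771]/1.28 = 12.2706. B = V − Δ·S = 123.7529.
(0,0): S=126.0000. Δ = (V_up−V_dn)/(S_up−S_dn) = (12.2706−62.7971)/(170.1000−95.7600) = -0.6797. V = [p*·12.2706 + (1−p*)·62.7971]/1.28 = 14.2697. B = V − Δ·S = 99.9080.
Check: Δ(0,0)·S0 + B(0,0) = 14.2697 = V0.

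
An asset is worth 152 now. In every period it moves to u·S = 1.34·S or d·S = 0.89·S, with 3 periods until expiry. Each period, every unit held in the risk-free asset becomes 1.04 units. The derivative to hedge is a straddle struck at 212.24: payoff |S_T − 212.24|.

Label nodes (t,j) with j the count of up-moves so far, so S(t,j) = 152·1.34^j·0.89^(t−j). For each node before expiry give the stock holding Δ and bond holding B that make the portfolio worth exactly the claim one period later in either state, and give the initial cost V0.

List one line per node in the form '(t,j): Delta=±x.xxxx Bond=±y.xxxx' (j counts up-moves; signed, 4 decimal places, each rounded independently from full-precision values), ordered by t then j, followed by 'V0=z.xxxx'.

(0,0): Delta=-0.2626 Bond=98.8200
(1,0): Delta=-0.6771 Bond=158.8412
(1,1): Delta=0.2880 Bond=-9.3639
(2,0): Delta=-1.0000 Bond=204.0769
(2,1): Delta=-0.2481 Bond=87.4308
(2,2): Delta=1.0000 Bond=-204.0769
V0=58.9055

Since d<R<u, set p* = (R−d)/(u−d) = 0.3333; price each node as the discounted p*-expectation of its children.
Terminal values V(3,·): V(3,0)=105.0847, V(3,1)=50.9051, V(3,2)=30.6688, V(3,3)=153.4878
(2,0): S=120.3992. Δ = (V_up−V_dn)/(S_up−S_dn) = (50.9051−105.0847)/(161.3349−107.1553) = -1.0000. V = [p*·50.9051 + (1−p*)·105.0847]/1.04 = 83.6777. B = V − Δ·S = 204.0769.
(2,1): S=181.2752. Δ = (V_up−V_dn)/(S_up−S_dn) = (30.6688−50.9051)/(242.9088−161.3349) = -0.2481. V = [p*·30.6688 + (1−p*)·50.9051]/1.04 = 42.4612. B = V − Δ·S = 87.4308.
(2,2): S=272.9312. Δ = (V_up−V_dn)/(S_up−S_dn) = (153.4878−30.6688)/(365.7278−242.9088) = 1.0000. V = [p*·153.4878 + (1−p*)·30.6688]/1.04 = 68.8543. B = V − Δ·S = -204.0769.
(1,0): S=135.2800. Δ = (V_up−V_dn)/(S_up−S_dn) = (42.4612−83.6777)/(181.2752−120.3992) = -0.6771. V = [p*·42.4612 + (1−p*)·83.6777]/1.04 = 67.2489. B = V − Δ·S = 158.8412.
(1,1): S=203.6800. Δ = (V_up−V_dn)/(S_up−S_dn) = (68.8543−42.4612)/(272.9312−181.2752) = 0.2880. V = [p*·68.8543 + (1−p*)·42.4612]/1.04 = 49.2874. B = V − Δ·S = -9.3639.
(0,0): S=152.0000. Δ = (V_up−V_dn)/(S_up−S_dn) = (49.2874−67.2489)/(203.6800−135.2800) = -0.2626. V = [p*·49.2874 + (1−p*)·67.2489]/1.04 = 58.9055. B = V − Δ·S = 98.8200.
Root portfolio cost Δ·152+B reproduces V0=58.9055.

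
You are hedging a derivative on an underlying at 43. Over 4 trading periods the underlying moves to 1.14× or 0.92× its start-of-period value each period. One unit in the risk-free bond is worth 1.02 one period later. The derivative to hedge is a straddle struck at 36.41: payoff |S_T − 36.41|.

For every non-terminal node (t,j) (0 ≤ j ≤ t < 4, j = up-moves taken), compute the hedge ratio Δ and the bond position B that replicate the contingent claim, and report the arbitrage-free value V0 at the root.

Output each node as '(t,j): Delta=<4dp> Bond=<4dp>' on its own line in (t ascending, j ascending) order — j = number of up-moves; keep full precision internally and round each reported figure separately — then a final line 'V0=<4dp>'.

(0,0): Delta=0.8188 Bond=-24.9282
(1,0): Delta=0.6317 Bond=-18.0240
(1,1): Delta=1.0000 Bond=-34.3100
(2,0): Delta=0.2513 Bond=-4.5415
(2,1): Delta=1.0000 Bond=-34.9962
(2,2): Delta=1.0000 Bond=-34.9962
(3,0): Delta=-0.5218 Bond=21.2542
(3,1): Delta=1.0000 Bond=-35.6961
(3,2): Delta=1.0000 Bond=-35.6961
(3,3): Delta=1.0000 Bond=-35.6961
V0=10.2795

Under the risk-neutral measure, an up-move has probability p* = (R−d)/(u−d) = 0.4545 and values discount at R = 1.02.
At expiry t=4: V(4,0)=5.6051, V(4,1)=1.7613, V(4,2)=10.8892, V(4,3)=22.1999, V(4,4)=36.2153
(3,0): S=33.4836. Δ = (V_up−V_dn)/(S_up−S_dn) = (1.7613−5.6051)/(38.1713−30.8049) = -0.5218. V = [p*·1.7613 + (1−p*)·5.6051]/1.02 = 3.7823. B = V − Δ·S = 21.2542.
(3,1): S=41.4905. Δ = (V_up−V_dn)/(S_up−S_dn) = (10.8892−1.7613)/(47.2992−38.1713) = 1.0000. V = [p*·10.8892 + (1−p*)·1.7613]/1.02 = 5.7944. B = V − Δ·S = -35.6961.
(3,2): S=51.4122. Δ = (V_up−V_dn)/(S_up−S_dn) = (22.1999−10.8892)/(58.6099−47.2992) = 1.0000. V = [p*·22.1999 + (1−p*)·10.8892]/1.02 = 15.7161. B = V − Δ·S = -35.6961.
(3,3): S=63.7064. Δ = (V_up−V_dn)/(S_up−S_dn) = (36.2153−22.1999)/(72.6253−58.6099) = 1.0000. V = [p*·36.2153 + (1−p*)·22.1999]/1.02 = 28.0103. B = V − Δ·S = -35.6961.
(2,0): S=36.3952. Δ = (V_up−V_dn)/(S_up−S_dn) = (5.7944−3.7823)/(41.4905−33.4836) = 0.2513. V = [p*·5.7944 + (1−p*)·3.7823]/1.02 = 4.6048. B = V − Δ·S = -4.5415.
(2,1): S=45.0984. Δ = (V_up−V_dn)/(S_up−S_dn) = (15.7161−5.7944)/(51.4122−41.4905) = 1.0000. V = [p*·15.7161 + (1−p*)·5.7944]/1.02 = 10.1022. B = V − Δ·S = -34.9962.
(2,2): S=55.8828. Δ = (V_up−V_dn)/(S_up−S_dn) = (28.0103−15.7161)/(63.7064−51.4122) = 1.0000. V = [p*·28.0103 + (1−p*)·15.7161]/1.02 = 20.8866. B = V − Δ·S = -34.9962.
(1,0): S=39.5600. Δ = (V_up−V_dn)/(S_up−S_dn) = (10.1022−4.6048)/(45.0984−36.3952) = 0.6317. V = [p*·10.1022 + (1−p*)·4.6048]/1.02 = 6.9644. B = V − Δ·S = -18.0240.
(1,1): S=49.0200. Δ = (V_up−V_dn)/(S_up−S_dn) = (20.8866−10.1022)/(55.8828−45.0984) = 1.0000. V = [p*·20.8866 + (1−p*)·10.1022]/1.02 = 14.7100. B = V − Δ·S = -34.3100.
(0,0): S=43.0000. Δ = (V_up−V_dn)/(S_up−S_dn) = (14.7100−6.9644)/(49.0200−39.5600) = 0.8188. V = [p*·14.7100 + (1−p*)·6.9644]/1.02 = 10.2795. B = V − Δ·S = -24.9282.
Check: Δ(0,0)·S0 + B(0,0) = 10.2795 = V0.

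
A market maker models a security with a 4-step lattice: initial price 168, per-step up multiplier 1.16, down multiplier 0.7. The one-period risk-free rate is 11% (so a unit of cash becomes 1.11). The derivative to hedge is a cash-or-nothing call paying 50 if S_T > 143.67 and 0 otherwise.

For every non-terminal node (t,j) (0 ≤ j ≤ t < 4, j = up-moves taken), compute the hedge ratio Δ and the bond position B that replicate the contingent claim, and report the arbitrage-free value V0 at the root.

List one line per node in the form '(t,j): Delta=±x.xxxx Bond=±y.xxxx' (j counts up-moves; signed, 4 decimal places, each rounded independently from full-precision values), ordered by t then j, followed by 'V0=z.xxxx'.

Since d<R<u, set p* = (R−d)/(u−d) = 0.8913; price each node as the discounted p*-expectation of its children.
At expiry t=4: V(4,0)=0.0000, V(4,1)=0.0000, V(4,2)=0.0000, V(4,3)=50.0000, V(4,4)=50.0000
  t=3,j=0: stock 57.6240 → up 66.8438 (V=0.0000), down 40.3368 (V=0.0000). Price 0.0000; hedge Δ=0.0000, bond B=0.0000.
  t=3,j=1: stock 95.4912 → up 110.7698 (V=0.0000), down 66.8438 (V=0.0000). Price 0.0000; hedge Δ=0.0000, bond B=0.0000.
  t=3,j=2: stock 158.2426 → up 183.5614 (V=50.0000), down 110.7698 (V=0.0000). Price 40.1488; hedge Δ=0.6869, bond B=-68.5468.
  t=3,j=3: stock 262.2305 → up 304.1874 (V=50.0000), down 183.5614 (V=50.0000). Price 45.0450; hedge Δ=0.0000, bond B=45.0450.
  t=2,j=0: stock 82.3200 → up 95.4912 (V=0.0000), down 57.6240 (V=0.0000). Price 0.0000; hedge Δ=0.0000, bond B=0.0000.
  t=2,j=1: stock 136.4160 → up 158.2426 (V=40.1488), down 95.4912 (V=0.0000). Price 32.2386; hedge Δ=0.6398, bond B=-55.0415.
  t=2,j=2: stock 226.0608 → up 262.2305 (V=45.0450), down 158.2426 (V=40.1488). Price 40.1017; hedge Δ=0.0471, bond B=29.4578.
  t=1,j=0: stock 117.6000 → up 136.4160 (V=32.2386), down 82.3200 (V=0.0000). Price 25.8868; hedge Δ=0.5960, bond B=-44.1971.
  t=1,j=1: stock 194.8800 → up 226.0608 (V=40.1017), down 136.4160 (V=32.2386). Price 35.3576; hedge Δ=0.0877, bond B=18.2640.
  t=0,j=0: stock 168.0000 → up 194.8800 (V=35.3576), down 117.6000 (V=25.8868). Price 30.9263; hedge Δ=0.1226, bond B=10.3376.
Self-financing check: at every node Δ·S+B equals the discounted successor values.

(0,0): Delta=0.1226 Bond=10.3376
(1,0): Delta=0.5960 Bond=-44.1971
(1,1): Delta=0.0877 Bond=18.2640
(2,0): Delta=0.0000 Bond=0.0000
(2,1): Delta=0.6398 Bond=-55.0415
(2,2): Delta=0.0471 Bond=29.4578
(3,0): Delta=0.0000 Bond=0.0000
(3,1): Delta=0.0000 Bond=0.0000
(3,2): Delta=0.6869 Bond=-68.5468
(3,3): Delta=0.0000 Bond=45.0450
V0=30.9263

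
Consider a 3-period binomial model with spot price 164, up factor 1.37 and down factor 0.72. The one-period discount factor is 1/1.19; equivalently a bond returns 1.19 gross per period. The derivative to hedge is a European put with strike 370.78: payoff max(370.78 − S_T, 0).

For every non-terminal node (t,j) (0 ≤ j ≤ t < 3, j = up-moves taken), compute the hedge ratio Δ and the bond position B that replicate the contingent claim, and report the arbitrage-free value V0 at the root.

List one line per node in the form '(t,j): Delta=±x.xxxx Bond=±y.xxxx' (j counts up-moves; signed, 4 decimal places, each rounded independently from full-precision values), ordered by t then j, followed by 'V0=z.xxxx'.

(0,0): Delta=-0.8236 Bond=202.5262
(1,0): Delta=-1.0000 Bond=261.8318
(1,1): Delta=-0.7881 Bond=233.0303
(2,0): Delta=-1.0000 Bond=311.5798
(2,1): Delta=-1.0000 Bond=311.5798
(2,2): Delta=-0.7455 Bond=264.1800
V0=67.4507

The replicating-portfolio and risk-neutral prices coincide; use p* = (1.19−0.72)/(1.37−0.72) = 0.7231 for the latter.
Terminal values V(3,·): V(3,0)=309.5673, V(3,1)=254.3059, V(3,2)=149.1556, V(3,3)=0.0000
  t=2,j=0: stock 85.0176 → up 116.4741 (V=254.3059), down 61.2127 (V=309.5673). Price 226.5622; hedge Δ=-1.0000, bond B=311.5798.
  t=2,j=1: stock 161.7696 → up 221.6244 (V=149.1556), down 116.4741 (V=254.3059). Price 149.8102; hedge Δ=-1.0000, bond B=311.5798.
  t=2,j=2: stock 307.8116 → up 421.7019 (V=0.0000), down 221.6244 (V=149.1556). Price 34.7098; hedge Δ=-0.7455, bond B=264.1800.
  t=1,j=0: stock 118.0800 → up 161.7696 (V=149.8102), down 85.0176 (V=226.5622). Price 143.7518; hedge Δ=-1.0000, bond B=261.8318.
  t=1,j=1: stock 224.6800 → up 307.8116 (V=34.7098), down 161.7696 (V=149.8102). Price 55.9527; hedge Δ=-0.7881, bond B=233.0303.
  t=0,j=0: stock 164.0000 → up 224.6800 (V=55.9527), down 118.0800 (V=143.7518). Price 67.4507; hedge Δ=-0.8236, bond B=202.5262.
Check: Δ(0,0)·S0 + B(0,0) = 67.4507 = V0.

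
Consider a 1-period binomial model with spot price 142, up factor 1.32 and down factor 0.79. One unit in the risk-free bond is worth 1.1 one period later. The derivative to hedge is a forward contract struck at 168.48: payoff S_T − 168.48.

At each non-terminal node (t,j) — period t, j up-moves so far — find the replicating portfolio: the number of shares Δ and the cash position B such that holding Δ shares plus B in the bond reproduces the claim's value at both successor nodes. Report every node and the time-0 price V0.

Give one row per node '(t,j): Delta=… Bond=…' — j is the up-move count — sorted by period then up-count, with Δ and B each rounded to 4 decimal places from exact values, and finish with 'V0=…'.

(0,0): Delta=1.0000 Bond=-153.1636
V0=-11.1636

Risk-neutral probability p* = (R−d)/(u−d) = (1.1−0.79)/(1.32−0.79) = 0.5849.
Payoff layer (t=1): V(1,0)=-56.3000, V(1,1)=18.9600
(0,0): S=142.0000. Δ = (V_up−V_dn)/(S_up−S_dn) = (18.9600−-56.3000)/(187.4400−112.1800) = 1.0000. V = [p*·18.9600 + (1−p*)·-56.3000]/1.1 = -11.1636. B = V − Δ·S = -153.1636.
Check: Δ(0,0)·S0 + B(0,0) = -11.1636 = V0.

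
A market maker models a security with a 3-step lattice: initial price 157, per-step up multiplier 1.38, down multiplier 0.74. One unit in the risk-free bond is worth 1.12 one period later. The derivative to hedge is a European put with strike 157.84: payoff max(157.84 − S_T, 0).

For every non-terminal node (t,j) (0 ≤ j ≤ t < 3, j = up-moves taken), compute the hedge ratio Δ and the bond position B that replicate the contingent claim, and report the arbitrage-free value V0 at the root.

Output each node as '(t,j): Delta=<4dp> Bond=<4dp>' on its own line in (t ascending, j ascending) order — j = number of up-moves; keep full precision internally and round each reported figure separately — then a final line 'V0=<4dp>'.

Since d<R<u, set p* = (R−d)/(u−d) = 0.5938; price each node as the discounted p*-expectation of its children.
Terminal payoffs: V(3,0)=94.2198, V(3,1)=39.1970, V(3,2)=0.0000, V(3,3)=0.0000
(2,0): S=85.9732. Δ = (V_up−V_dn)/(S_up−S_dn) = (39.1970−94.2198)/(118.6430−63.6202) = -1.0000. V = [p*·39.1970 + (1−p*)·94.2198]/1.12 = 54.9554. B = V − Δ·S = 140.9286.
(2,1): S=160.3284. Δ = (V_up−V_dn)/(S_up−S_dn) = (0.0000−39.1970)/(221.2532−118.6430) = -0.3820. V = [p*·0.0000 + (1−p*)·39.1970]/1.12 = 14.2177. B = V − Δ·S = 75.4629.
(2,2): S=298.9908. Δ = (V_up−V_dn)/(S_up−S_dn) = (0.0000−0.0000)/(412.6073−221.2532) = 0.0000. V = [p*·0.0000 + (1−p*)·0.0000]/1.12 = 0.0000. B = V − Δ·S = 0.0000.
(1,0): S=116.1800. Δ = (V_up−V_dn)/(S_up−S_dn) = (14.2177−54.9554)/(160.3284−85.9732) = -0.5479. V = [p*·14.2177 + (1−p*)·54.9554]/1.12 = 27.4709. B = V − Δ·S = 91.1235.
(1,1): S=216.6600. Δ = (V_up−V_dn)/(S_up−S_dn) = (0.0000−14.2177)/(298.9908−160.3284) = -0.1025. V = [p*·0.0000 + (1−p*)·14.2177]/1.12 = 5.1571. B = V − Δ·S = 27.3722.
(0,0): S=157.0000. Δ = (V_up−V_dn)/(S_up−S_dn) = (5.1571−27.4709)/(216.6600−116.1800) = -0.2221. V = [p*·5.1571 + (1−p*)·27.4709]/1.12 = 12.6983. B = V − Δ·S = 47.5635.
Self-financing check: at every node Δ·S+B equals the discounted successor values.

(0,0): Delta=-0.2221 Bond=47.5635
(1,0): Delta=-0.5479 Bond=91.1235
(1,1): Delta=-0.1025 Bond=27.3722
(2,0): Delta=-1.0000 Bond=140.9286
(2,1): Delta=-0.3820 Bond=75.4629
(2,2): Delta=0.0000 Bond=0.0000
V0=12.6983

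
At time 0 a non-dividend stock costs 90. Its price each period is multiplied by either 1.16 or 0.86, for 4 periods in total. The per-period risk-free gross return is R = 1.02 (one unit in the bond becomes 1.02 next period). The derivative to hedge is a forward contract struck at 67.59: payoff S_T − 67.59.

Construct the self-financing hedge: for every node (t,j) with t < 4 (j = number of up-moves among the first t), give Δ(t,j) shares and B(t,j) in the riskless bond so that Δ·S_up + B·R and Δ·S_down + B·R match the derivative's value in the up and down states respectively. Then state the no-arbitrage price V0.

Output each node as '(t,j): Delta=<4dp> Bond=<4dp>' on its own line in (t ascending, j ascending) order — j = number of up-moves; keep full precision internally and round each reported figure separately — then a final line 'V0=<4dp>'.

(0,0): Delta=1.0000 Bond=-62.4427
(1,0): Delta=1.0000 Bond=-63.6916
(1,1): Delta=1.0000 Bond=-63.6916
(2,0): Delta=1.0000 Bond=-64.9654
(2,1): Delta=1.0000 Bond=-64.9654
(2,2): Delta=1.0000 Bond=-64.9654
(3,0): Delta=1.0000 Bond=-66.2647
(3,1): Delta=1.0000 Bond=-66.2647
(3,2): Delta=1.0000 Bond=-66.2647
(3,3): Delta=1.0000 Bond=-66.2647
V0=27.5573

Since d<R<u, set p* = (R−d)/(u−d) = 0.5333; price each node as the discounted p*-expectation of its children.
Terminal payoffs: V(4,0)=-18.3593, V(4,1)=-1.1858, V(4,2)=21.9785, V(4,3)=53.2234, V(4,4)=95.3675
  t=3,j=0: stock 57.2450 → up 66.4042 (V=-1.1858), down 49.2307 (V=-18.3593). Price -9.0197; hedge Δ=1.0000, bond B=-66.2647.
  t=3,j=1: stock 77.2142 → up 89.5685 (V=21.9785), down 66.4042 (V=-1.1858). Price 10.9495; hedge Δ=1.0000, bond B=-66.2647.
  t=3,j=2: stock 104.1494 → up 120.8134 (V=53.2234), down 89.5685 (V=21.9785). Price 37.8847; hedge Δ=1.0000, bond B=-66.2647.
  t=3,j=3: stock 140.4806 → up 162.9575 (V=95.3675), down 120.8134 (V=53.2234). Price 74.2159; hedge Δ=1.0000, bond B=-66.2647.
  t=2,j=0: stock 66.5640 → up 77.2142 (V=10.9495), down 57.2450 (V=-9.0197). Price 1.5986; hedge Δ=1.0000, bond B=-64.9654.
  t=2,j=1: stock 89.7840 → up 104.1494 (V=37.8847), down 77.2142 (V=10.9495). Price 24.8186; hedge Δ=1.0000, bond B=-64.9654.
  t=2,j=2: stock 121.1040 → up 140.4806 (V=74.2159), down 104.1494 (V=37.8847). Price 56.1386; hedge Δ=1.0000, bond B=-64.9654.
  t=1,j=0: stock 77.4000 → up 89.7840 (V=24.8186), down 66.5640 (V=1.5986). Price 13.7084; hedge Δ=1.0000, bond B=-63.6916.
  t=1,j=1: stock 104.4000 → up 121.1040 (V=56.1386), down 89.7840 (V=24.8186). Price 40.7084; hedge Δ=1.0000, bond B=-63.6916.
  t=0,j=0: stock 90.0000 → up 104.4000 (V=40.7084), down 77.4000 (V=13.7084). Price 27.5573; hedge Δ=1.0000, bond B=-62.4427.
Self-financing check: at every node Δ·S+B equals the discounted successor values.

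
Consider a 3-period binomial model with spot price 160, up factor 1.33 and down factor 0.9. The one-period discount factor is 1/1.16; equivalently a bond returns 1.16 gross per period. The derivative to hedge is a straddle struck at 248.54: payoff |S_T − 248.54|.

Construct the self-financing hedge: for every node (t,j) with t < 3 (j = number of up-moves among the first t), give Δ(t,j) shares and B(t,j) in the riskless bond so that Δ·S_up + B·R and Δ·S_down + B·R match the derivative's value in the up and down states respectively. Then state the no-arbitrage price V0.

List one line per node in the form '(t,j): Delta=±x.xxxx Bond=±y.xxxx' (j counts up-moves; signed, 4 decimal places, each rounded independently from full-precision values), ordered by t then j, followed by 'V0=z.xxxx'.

(0,0): Delta=0.0251 Bond=34.8739
(1,0): Delta=-0.8959 Bond=173.0780
(1,1): Delta=0.4326 Bond=-46.2621
(2,0): Delta=-1.0000 Bond=214.2586
(2,1): Delta=-0.8499 Bond=191.9513
(2,2): Delta=1.0000 Bond=-214.2586
V0=38.8862

No-arbitrage ⇒ martingale measure with p* = (R−d)/(u−d) = 0.6047.
Terminal values V(3,·): V(3,0)=131.9000, V(3,1)=76.1720, V(3,2)=6.1816, V(3,3)=127.8819
  t=2,j=0: stock 129.6000 → up 172.3680 (V=76.1720), down 116.6400 (V=131.9000). Price 84.6586; hedge Δ=-1.0000, bond B=214.2586.
  t=2,j=1: stock 191.5200 → up 254.7216 (V=6.1816), down 172.3680 (V=76.1720). Price 29.1830; hedge Δ=-0.8499, bond B=191.9513.
  t=2,j=2: stock 283.0240 → up 376.4219 (V=127.8819), down 254.7216 (V=6.1816). Price 68.7654; hedge Δ=1.0000, bond B=-214.2586.
  t=1,j=0: stock 144.0000 → up 191.5200 (V=29.1830), down 129.6000 (V=84.6586). Price 44.0648; hedge Δ=-0.8959, bond B=173.0780.
  t=1,j=1: stock 212.8000 → up 283.0240 (V=68.7654), down 191.5200 (V=29.1830). Price 45.7901; hedge Δ=0.4326, bond B=-46.2621.
  t=0,j=0: stock 160.0000 → up 212.8000 (V=45.7901), down 144.0000 (V=44.0648). Price 38.8862; hedge Δ=0.0251, bond B=34.8739.
The time-0 hedge costs 38.8862, which is the no-arbitrage price.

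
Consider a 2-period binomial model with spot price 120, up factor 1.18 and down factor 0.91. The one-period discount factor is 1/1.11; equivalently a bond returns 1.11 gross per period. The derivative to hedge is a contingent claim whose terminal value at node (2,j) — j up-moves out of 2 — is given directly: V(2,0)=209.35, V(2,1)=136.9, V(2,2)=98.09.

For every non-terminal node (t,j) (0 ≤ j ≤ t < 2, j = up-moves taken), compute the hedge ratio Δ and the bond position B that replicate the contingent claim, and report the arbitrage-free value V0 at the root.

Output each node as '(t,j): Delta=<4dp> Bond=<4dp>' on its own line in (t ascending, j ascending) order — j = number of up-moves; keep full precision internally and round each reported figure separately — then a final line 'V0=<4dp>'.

(0,0): Delta=-1.3216 Bond=256.3769
(1,0): Delta=-2.4573 Bond=408.5886
(1,1): Delta=-1.0151 Bond=241.1748
V0=97.7801

No-arbitrage ⇒ martingale measure with p* = (R−d)/(u−d) = 0.7407.
Terminal values V(2,·): V(2,0)=209.3500, V(2,1)=136.9000, V(2,2)=98.0900
  t=1,j=0: stock 109.2000 → up 128.8560 (V=136.9000), down 99.3720 (V=209.3500). Price 140.2553; hedge Δ=-2.4573, bond B=408.5886.
  t=1,j=1: stock 141.6000 → up 167.0880 (V=98.0900), down 128.8560 (V=136.9000). Price 97.4341; hedge Δ=-1.0151, bond B=241.1748.
  t=0,j=0: stock 120.0000 → up 141.6000 (V=97.4341), down 109.2000 (V=140.2553). Price 97.7801; hedge Δ=-1.3216, bond B=256.3769.
Check: Δ(0,0)·S0 + B(0,0) = 97.7801 = V0.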